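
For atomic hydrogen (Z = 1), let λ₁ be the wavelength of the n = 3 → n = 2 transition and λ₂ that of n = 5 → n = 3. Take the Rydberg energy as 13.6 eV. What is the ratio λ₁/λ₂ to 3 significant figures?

λ ∝ 1/ΔE ∝ 1/(1/n_f² − 1/n_i²), and the Z² and hc factors cancel in the ratio.
λ₁/λ₂ = (1/3² − 1/5²)/(1/2² − 1/3²) = 0.07111/0.1389 = 0.512.

0.512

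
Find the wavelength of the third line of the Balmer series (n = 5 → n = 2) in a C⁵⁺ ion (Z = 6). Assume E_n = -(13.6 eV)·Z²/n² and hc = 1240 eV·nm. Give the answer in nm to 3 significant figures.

The Balmer series terminates on n_f = 2; the third line has n_i = 2+3 = 5.
ΔE = 489.6 × (1/2² − 1/5²) = 102.8 eV.
λ = 1240 / 102.8 = 12.1 nm.

12.1 nm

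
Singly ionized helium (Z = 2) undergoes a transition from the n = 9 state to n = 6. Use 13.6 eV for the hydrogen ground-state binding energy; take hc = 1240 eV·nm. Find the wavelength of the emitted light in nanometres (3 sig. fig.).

1480 nm

For Z = 2 the level energies scale as Z², so the effective Rydberg energy is 13.6 × 4 = 54.40 eV.
ΔE = 54.40 × (1/6² − 1/9²) = 54.40 × 0.01543 = 0.8395 eV.
λ = hc/ΔE = 1240 / 0.8395 = 1480 nm.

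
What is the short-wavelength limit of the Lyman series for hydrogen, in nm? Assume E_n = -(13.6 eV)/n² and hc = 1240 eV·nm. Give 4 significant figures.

91.18 nm

The Lyman series has lower level n_f = 1; the series limit corresponds to n_i → ∞.
ΔE_max = 13.6 × 1 / 1² = 13.60 eV.
λ_min = 1240 / 13.60 = 91.18 nm.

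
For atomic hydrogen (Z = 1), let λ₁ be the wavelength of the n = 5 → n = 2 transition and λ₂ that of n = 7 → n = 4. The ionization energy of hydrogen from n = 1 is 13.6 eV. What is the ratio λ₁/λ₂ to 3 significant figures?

0.200

λ ∝ 1/ΔE ∝ 1/(1/n_f² − 1/n_i²), and the Z² and hc factors cancel in the ratio.
λ₁/λ₂ = (1/4² − 1/7²)/(1/2² − 1/5²) = 0.04209/0.2100 = 0.200.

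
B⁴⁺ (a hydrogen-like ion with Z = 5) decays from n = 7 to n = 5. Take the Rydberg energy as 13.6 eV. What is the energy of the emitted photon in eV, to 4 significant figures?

6.661 eV

The Bohr energies scale as Z², so for Z = 5: E_n = −340.0/n² eV.
E_7 = −340.0/49 = −6.939 eV and E_5 = −340.0/25 = −13.60 eV.
The photon energy is |E_7 − E_5| = 6.661 eV.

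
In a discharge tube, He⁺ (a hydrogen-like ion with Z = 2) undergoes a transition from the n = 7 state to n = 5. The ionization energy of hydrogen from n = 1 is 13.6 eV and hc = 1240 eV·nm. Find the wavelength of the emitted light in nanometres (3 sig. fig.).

1160 nm

For Z = 2 the level energies scale as Z², so the effective Rydberg energy is 13.6 × 4 = 54.40 eV.
ΔE = 54.40 × (1/5² − 1/7²) = 54.40 × 0.01959 = 1.066 eV.
λ = hc/ΔE = 1240 / 1.066 = 1160 nm.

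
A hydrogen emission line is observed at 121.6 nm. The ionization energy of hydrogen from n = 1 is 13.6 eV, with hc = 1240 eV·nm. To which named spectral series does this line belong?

ΔE = 1240/121.6 = 10.20 eV.
This matches 13.6 × (1/1² − 1/2²), so n_f = 1: the Lyman series.

Lyman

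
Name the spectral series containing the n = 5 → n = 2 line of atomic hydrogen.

The series is set by the lower level: n_f = 2 is the Balmer series.

Balmer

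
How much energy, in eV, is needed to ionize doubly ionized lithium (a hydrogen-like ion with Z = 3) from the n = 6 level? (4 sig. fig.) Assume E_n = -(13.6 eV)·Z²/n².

3.400 eV

E_n = −13.6 Z²/n² = −122.4/n² eV for Z = 3.
E_6 = −122.4/36 = −3.400 eV, so ionization (to E = 0) requires 3.400 eV.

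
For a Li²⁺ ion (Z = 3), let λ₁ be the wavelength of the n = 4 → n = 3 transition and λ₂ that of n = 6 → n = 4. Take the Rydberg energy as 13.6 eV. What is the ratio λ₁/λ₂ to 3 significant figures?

0.714

λ ∝ 1/ΔE ∝ 1/(1/n_f² − 1/n_i²), and the Z² and hc factors cancel in the ratio.
λ₁/λ₂ = (1/4² − 1/6²)/(1/3² − 1/4²) = 0.03472/0.04861 = 0.714.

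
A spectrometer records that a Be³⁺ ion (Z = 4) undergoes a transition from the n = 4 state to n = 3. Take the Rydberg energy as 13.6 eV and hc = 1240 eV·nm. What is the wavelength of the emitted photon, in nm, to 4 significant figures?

117.2 nm

For Z = 4 the level energies scale as Z², so the effective Rydberg energy is 13.6 × 16 = 217.6 eV.
ΔE = 217.6 × (1/3² − 1/4²) = 217.6 × 0.04861 = 10.58 eV.
λ = hc/ΔE = 1240 / 10.58 = 117.2 nm.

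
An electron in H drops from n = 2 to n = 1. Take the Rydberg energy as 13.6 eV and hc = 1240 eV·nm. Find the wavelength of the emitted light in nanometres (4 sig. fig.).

ΔE = 13.60 × (1/1² − 1/2²) = 13.60 × 0.7500 = 10.20 eV.
λ = hc/ΔE = 1240 / 10.20 = 121.6 nm.
This line belongs to the Lyman series.

121.6 nm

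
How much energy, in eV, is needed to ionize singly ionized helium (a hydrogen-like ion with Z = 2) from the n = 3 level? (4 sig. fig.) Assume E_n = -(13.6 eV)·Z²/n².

6.044 eV

E_n = −13.6 Z²/n² = −54.40/n² eV for Z = 2.
E_3 = −54.40/9 = −6.044 eV, so ionization (to E = 0) requires 6.044 eV.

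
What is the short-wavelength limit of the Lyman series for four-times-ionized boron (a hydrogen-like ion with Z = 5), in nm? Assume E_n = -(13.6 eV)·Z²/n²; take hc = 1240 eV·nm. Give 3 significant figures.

3.65 nm

The Lyman series has lower level n_f = 1; the series limit corresponds to n_i → ∞.
ΔE_max = 13.6 × 25 / 1² = 340.0 eV.
λ_min = 1240 / 340.0 = 3.65 nm.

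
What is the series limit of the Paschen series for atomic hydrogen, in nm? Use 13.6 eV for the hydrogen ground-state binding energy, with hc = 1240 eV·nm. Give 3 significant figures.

The Paschen series has lower level n_f = 3; the series limit corresponds to n_i → ∞.
ΔE_max = 13.6 × 1 / 3² = 1.511 eV.
λ_min = 1240 / 1.511 = 821 nm.

821 nm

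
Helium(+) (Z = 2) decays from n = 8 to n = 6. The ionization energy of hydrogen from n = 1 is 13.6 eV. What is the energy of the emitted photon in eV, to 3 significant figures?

The Bohr energies scale as Z², so for Z = 2: E_n = −54.40/n² eV.
E_8 = −54.40/64 = −0.8500 eV and E_6 = −54.40/36 = −1.511 eV.
The photon energy is |E_8 − E_6| = 0.661 eV.

0.661 eV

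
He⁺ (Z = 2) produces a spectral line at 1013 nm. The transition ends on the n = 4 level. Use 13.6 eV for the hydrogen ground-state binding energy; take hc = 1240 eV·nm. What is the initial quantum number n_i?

n_i = 5

The photon energy is ΔE = hc/λ = 1240 / 1013 = 1.224 eV.
With Z = 2, ΔE = 54.40 × (1/n_f² − 1/n_i²), so 1/n_f² − 1/n_i² = 0.02250.
With n_f = 4: 1/n_i² = 1/16 − 0.02250 = 0.04000, so n_i ≈ 5.00.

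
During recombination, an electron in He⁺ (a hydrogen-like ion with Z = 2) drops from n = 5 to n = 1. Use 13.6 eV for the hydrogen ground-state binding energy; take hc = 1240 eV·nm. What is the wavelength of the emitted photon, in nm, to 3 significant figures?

For Z = 2 the level energies scale as Z², so the effective Rydberg energy is 13.6 × 4 = 54.40 eV.
ΔE = 54.40 × (1/1² − 1/5²) = 54.40 × 0.9600 = 52.22 eV.
λ = hc/ΔE = 1240 / 52.22 = 23.7 nm.

23.7 nm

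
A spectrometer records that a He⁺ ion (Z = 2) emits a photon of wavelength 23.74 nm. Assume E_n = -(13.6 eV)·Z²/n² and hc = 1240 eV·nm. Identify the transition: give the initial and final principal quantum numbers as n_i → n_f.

The photon energy is ΔE = hc/λ = 1240 / 23.74 = 52.23 eV.
With Z = 2, ΔE = 54.40 × (1/n_f² − 1/n_i²), so 1/n_f² − 1/n_i² = 0.9602.
Trying n_f = 1 gives 1/n_i² = 0.03984, i.e. n_i ≈ 5; this pair matches.

n_i = 5, n_f = 1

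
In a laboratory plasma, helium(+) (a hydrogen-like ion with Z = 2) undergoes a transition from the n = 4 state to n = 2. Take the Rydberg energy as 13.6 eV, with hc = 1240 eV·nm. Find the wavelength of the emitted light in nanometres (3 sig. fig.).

For Z = 2 the level energies scale as Z², so the effective Rydberg energy is 13.6 × 4 = 54.40 eV.
ΔE = 54.40 × (1/2² − 1/4²) = 54.40 × 0.1875 = 10.20 eV.
λ = hc/ΔE = 1240 / 10.20 = 122 nm.

122 nm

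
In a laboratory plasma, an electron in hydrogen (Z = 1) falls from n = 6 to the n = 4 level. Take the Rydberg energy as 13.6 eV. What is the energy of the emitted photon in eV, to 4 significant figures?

0.4722 eV

E_6 = −13.60/36 = −0.3778 eV and E_4 = −13.60/16 = −0.8500 eV.
The photon energy is |E_6 − E_4| = 0.4722 eV.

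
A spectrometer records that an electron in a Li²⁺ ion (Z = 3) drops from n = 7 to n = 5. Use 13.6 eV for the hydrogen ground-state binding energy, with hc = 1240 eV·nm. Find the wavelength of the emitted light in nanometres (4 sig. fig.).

For Z = 3 the level energies scale as Z², so the effective Rydberg energy is 13.6 × 9 = 122.4 eV.
ΔE = 122.4 × (1/5² − 1/7²) = 122.4 × 0.01959 = 2.398 eV.
λ = hc/ΔE = 1240 / 2.398 = 517.1 nm.

517.1 nm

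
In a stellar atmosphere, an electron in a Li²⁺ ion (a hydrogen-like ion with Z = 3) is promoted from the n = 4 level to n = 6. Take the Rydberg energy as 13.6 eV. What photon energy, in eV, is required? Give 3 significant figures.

The Bohr energies scale as Z², so for Z = 3: E_n = −122.4/n² eV.
E_6 = −122.4/36 = −3.400 eV and E_4 = −122.4/16 = −7.650 eV.
The photon energy is |E_6 − E_4| = 4.25 eV.

4.25 eV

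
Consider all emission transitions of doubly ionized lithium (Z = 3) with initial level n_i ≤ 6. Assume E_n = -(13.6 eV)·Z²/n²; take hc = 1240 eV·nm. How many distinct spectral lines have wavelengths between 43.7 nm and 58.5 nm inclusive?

3

Enumerate all n_i → n_f pairs with 1 ≤ n_f < n_i ≤ 6 and compute λ = 1240 / [13.6·9·(1/n_f² − 1/n_i²)].
Lines falling in [43.7, 58.5] nm: 6→2 (45.59 nm), 5→2 (48.24 nm), 4→2 (54.03 nm).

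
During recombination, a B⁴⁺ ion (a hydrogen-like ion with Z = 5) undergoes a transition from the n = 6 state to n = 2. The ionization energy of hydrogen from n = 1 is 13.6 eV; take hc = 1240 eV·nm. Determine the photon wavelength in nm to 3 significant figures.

16.4 nm

For Z = 5 the level energies scale as Z², so the effective Rydberg energy is 13.6 × 25 = 340.0 eV.
ΔE = 340.0 × (1/2² − 1/6²) = 340.0 × 0.2222 = 75.56 eV.
λ = hc/ΔE = 1240 / 75.56 = 16.4 nm.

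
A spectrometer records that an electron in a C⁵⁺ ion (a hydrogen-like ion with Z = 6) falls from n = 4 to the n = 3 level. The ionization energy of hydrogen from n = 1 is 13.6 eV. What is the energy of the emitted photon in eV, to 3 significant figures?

23.8 eV

The Bohr energies scale as Z², so for Z = 6: E_n = −489.6/n² eV.
E_4 = −489.6/16 = −30.60 eV and E_3 = −489.6/9 = −54.40 eV.
The photon energy is |E_4 − E_3| = 23.8 eV.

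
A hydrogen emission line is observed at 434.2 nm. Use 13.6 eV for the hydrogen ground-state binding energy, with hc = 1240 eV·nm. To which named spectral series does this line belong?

Balmer

ΔE = 1240/434.2 = 2.856 eV.
This matches 13.6 × (1/2² − 1/5²), so n_f = 2: the Balmer series.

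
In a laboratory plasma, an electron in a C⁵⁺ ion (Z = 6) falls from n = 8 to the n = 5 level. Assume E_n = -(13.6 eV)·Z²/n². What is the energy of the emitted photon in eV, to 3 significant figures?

11.9 eV

The Bohr energies scale as Z², so for Z = 6: E_n = −489.6/n² eV.
E_8 = −489.6/64 = −7.650 eV and E_5 = −489.6/25 = −19.58 eV.
The photon energy is |E_8 − E_5| = 11.9 eV.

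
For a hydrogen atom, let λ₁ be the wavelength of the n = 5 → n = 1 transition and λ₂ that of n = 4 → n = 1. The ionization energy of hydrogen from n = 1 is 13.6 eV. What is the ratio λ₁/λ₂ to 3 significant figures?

0.977

λ ∝ 1/ΔE ∝ 1/(1/n_f² − 1/n_i²), and the Z² and hc factors cancel in the ratio.
λ₁/λ₂ = (1/1² − 1/4²)/(1/1² − 1/5²) = 0.9375/0.9600 = 0.977.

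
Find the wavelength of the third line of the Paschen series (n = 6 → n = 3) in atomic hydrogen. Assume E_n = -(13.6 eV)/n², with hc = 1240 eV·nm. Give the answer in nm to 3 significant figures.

The Paschen series terminates on n_f = 3; the third line has n_i = 3+3 = 6.
ΔE = 13.60 × (1/3² − 1/6²) = 1.133 eV.
λ = 1240 / 1.133 = 1090 nm.

1090 nm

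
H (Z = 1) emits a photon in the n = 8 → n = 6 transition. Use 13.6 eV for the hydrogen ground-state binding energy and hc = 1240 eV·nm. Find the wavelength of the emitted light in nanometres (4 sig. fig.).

ΔE = 13.60 × (1/6² − 1/8²) = 13.60 × 0.01215 = 0.1653 eV.
λ = hc/ΔE = 1240 / 0.1653 = 7503 nm.

7503 nm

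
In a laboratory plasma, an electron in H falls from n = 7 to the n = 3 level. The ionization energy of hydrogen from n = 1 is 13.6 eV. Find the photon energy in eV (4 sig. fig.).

1.234 eV

E_7 = −13.60/49 = −0.2776 eV and E_3 = −13.60/9 = −1.511 eV.
The photon energy is |E_7 − E_3| = 1.234 eV.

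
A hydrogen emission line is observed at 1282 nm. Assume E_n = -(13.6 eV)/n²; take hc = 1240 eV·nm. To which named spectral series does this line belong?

ΔE = 1240/1282 = 0.9672 eV.
This matches 13.6 × (1/3² − 1/5²), so n_f = 3: the Paschen series.

Paschen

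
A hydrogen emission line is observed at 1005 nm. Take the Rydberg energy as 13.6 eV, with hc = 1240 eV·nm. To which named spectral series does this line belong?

Paschen

ΔE = 1240/1005 = 1.234 eV.
This matches 13.6 × (1/3² − 1/7²), so n_f = 3: the Paschen series.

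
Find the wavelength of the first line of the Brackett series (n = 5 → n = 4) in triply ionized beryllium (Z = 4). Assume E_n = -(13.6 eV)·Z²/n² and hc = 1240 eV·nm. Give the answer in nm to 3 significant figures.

253 nm

The Brackett series terminates on n_f = 4; the first line has n_i = 4+1 = 5.
ΔE = 217.6 × (1/4² − 1/5²) = 4.896 eV.
λ = 1240 / 4.896 = 253 nm.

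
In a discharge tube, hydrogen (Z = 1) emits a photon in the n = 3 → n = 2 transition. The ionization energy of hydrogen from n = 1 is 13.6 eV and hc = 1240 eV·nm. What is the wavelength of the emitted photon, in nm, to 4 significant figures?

ΔE = 13.60 × (1/2² − 1/3²) = 13.60 × 0.1389 = 1.889 eV.
λ = hc/ΔE = 1240 / 1.889 = 656.5 nm.
This line belongs to the Balmer series.

656.5 nm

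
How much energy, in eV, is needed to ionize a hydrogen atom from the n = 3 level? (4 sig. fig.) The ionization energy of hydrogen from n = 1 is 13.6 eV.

1.511 eV

E_3 = −13.60/9 = −1.511 eV, so ionization (to E = 0) requires 1.511 eV.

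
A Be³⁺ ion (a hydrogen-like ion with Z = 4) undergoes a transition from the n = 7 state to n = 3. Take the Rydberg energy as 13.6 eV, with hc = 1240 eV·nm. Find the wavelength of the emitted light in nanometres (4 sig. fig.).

For Z = 4 the level energies scale as Z², so the effective Rydberg energy is 13.6 × 16 = 217.6 eV.
ΔE = 217.6 × (1/3² − 1/7²) = 217.6 × 0.09070 = 19.74 eV.
λ = hc/ΔE = 1240 / 19.74 = 62.83 nm.

62.83 nm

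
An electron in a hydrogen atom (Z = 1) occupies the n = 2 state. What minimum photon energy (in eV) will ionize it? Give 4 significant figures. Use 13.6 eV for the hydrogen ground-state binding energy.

E_2 = −13.60/4 = −3.400 eV, so ionization (to E = 0) requires 3.400 eV.

3.400 eV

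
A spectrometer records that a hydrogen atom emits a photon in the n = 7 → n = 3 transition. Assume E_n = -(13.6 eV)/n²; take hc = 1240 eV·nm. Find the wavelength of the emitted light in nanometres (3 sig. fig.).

ΔE = 13.60 × (1/3² − 1/7²) = 13.60 × 0.09070 = 1.234 eV.
λ = hc/ΔE = 1240 / 1.234 = 1010 nm.

1010 nm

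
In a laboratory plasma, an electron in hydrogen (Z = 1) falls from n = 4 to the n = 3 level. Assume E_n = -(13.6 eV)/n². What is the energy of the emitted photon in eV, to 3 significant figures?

E_4 = −13.60/16 = −0.8500 eV and E_3 = −13.60/9 = −1.511 eV.
The photon energy is |E_4 − E_3| = 0.661 eV.

0.661 eV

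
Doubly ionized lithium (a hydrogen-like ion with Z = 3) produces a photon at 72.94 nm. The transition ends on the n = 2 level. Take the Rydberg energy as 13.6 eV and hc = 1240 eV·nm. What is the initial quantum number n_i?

The photon energy is ΔE = hc/λ = 1240 / 72.94 = 17.00 eV.
With Z = 3, ΔE = 122.4 × (1/n_f² − 1/n_i²), so 1/n_f² − 1/n_i² = 0.1389.
With n_f = 2: 1/n_i² = 1/4 − 0.1389 = 0.1111, so n_i ≈ 3.00.

n_i = 3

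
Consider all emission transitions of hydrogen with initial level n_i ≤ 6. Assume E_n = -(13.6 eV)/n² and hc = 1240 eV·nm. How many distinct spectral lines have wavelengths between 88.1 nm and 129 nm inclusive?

Enumerate all n_i → n_f pairs with 1 ≤ n_f < n_i ≤ 6 and compute λ = 1240 / [13.6·1·(1/n_f² − 1/n_i²)].
Lines falling in [88.1, 129] nm: 6→1 (93.78 nm), 5→1 (94.98 nm), 4→1 (97.25 nm), 3→1 (102.6 nm), 2→1 (121.6 nm).

5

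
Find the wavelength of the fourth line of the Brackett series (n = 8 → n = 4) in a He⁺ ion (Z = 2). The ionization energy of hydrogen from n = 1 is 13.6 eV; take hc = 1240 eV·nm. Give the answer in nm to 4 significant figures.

The Brackett series terminates on n_f = 4; the fourth line has n_i = 4+4 = 8.
ΔE = 54.40 × (1/4² − 1/8²) = 2.550 eV.
λ = 1240 / 2.550 = 486.3 nm.

486.3 nm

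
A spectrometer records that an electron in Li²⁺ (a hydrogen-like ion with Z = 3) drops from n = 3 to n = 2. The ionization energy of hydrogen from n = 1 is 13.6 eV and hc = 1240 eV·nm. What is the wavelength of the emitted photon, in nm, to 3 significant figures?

72.9 nm

For Z = 3 the level energies scale as Z², so the effective Rydberg energy is 13.6 × 9 = 122.4 eV.
ΔE = 122.4 × (1/2² − 1/3²) = 122.4 × 0.1389 = 17.00 eV.
λ = hc/ΔE = 1240 / 17.00 = 72.9 nm.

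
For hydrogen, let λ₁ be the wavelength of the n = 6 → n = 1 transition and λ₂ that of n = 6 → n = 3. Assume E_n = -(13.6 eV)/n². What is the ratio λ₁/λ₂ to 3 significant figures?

λ ∝ 1/ΔE ∝ 1/(1/n_f² − 1/n_i²), and the Z² and hc factors cancel in the ratio.
λ₁/λ₂ = (1/3² − 1/6²)/(1/1² − 1/6²) = 0.08333/0.9722 = 0.0857.

0.0857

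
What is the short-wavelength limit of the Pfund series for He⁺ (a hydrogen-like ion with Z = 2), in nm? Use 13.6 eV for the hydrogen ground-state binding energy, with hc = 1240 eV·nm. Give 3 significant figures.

570 nm

The Pfund series has lower level n_f = 5; the series limit corresponds to n_i → ∞.
ΔE_max = 13.6 × 4 / 5² = 2.176 eV.
λ_min = 1240 / 2.176 = 570 nm.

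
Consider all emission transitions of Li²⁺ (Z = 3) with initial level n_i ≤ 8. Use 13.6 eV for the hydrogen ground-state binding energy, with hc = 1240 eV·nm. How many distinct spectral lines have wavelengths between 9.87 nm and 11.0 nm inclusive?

Enumerate all n_i → n_f pairs with 1 ≤ n_f < n_i ≤ 8 and compute λ = 1240 / [13.6·9·(1/n_f² − 1/n_i²)].
Lines falling in [9.87, 11.0] nm: 8→1 (10.29 nm), 7→1 (10.34 nm), 6→1 (10.42 nm), 5→1 (10.55 nm), 4→1 (10.81 nm).

5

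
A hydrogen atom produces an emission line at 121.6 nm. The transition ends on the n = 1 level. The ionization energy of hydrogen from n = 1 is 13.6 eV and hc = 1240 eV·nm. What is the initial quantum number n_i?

The photon energy is ΔE = hc/λ = 1240 / 121.6 = 10.20 eV.
With Z = 1, ΔE = 13.60 × (1/n_f² − 1/n_i²), so 1/n_f² − 1/n_i² = 0.7498.
With n_f = 1: 1/n_i² = 1/1 − 0.7498 = 0.2502, so n_i ≈ 2.00.

n_i = 2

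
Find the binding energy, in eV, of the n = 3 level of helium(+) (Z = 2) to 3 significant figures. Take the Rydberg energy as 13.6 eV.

6.04 eV

E_n = −13.6 Z²/n² = −54.40/n² eV for Z = 2.
E_3 = −54.40/9 = −6.04 eV, so ionization (to E = 0) requires 6.04 eV.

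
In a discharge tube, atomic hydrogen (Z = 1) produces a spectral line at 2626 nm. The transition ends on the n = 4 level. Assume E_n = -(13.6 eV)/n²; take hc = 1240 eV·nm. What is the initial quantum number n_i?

The photon energy is ΔE = hc/λ = 1240 / 2626 = 0.4722 eV.
With Z = 1, ΔE = 13.60 × (1/n_f² − 1/n_i²), so 1/n_f² − 1/n_i² = 0.03472.
With n_f = 4: 1/n_i² = 1/16 − 0.03472 = 0.02778, so n_i ≈ 6.00.

n_i = 6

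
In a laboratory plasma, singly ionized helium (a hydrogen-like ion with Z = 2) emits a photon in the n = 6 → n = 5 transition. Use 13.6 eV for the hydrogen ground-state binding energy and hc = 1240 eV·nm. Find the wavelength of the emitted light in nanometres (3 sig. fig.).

For Z = 2 the level energies scale as Z², so the effective Rydberg energy is 13.6 × 4 = 54.40 eV.
ΔE = 54.40 × (1/5² − 1/6²) = 54.40 × 0.01222 = 0.6649 eV.
λ = hc/ΔE = 1240 / 0.6649 = 1860 nm.

1860 nm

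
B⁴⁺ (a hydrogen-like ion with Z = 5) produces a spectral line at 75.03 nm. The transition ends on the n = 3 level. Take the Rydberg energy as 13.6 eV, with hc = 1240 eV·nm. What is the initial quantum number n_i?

n_i = 4

The photon energy is ΔE = hc/λ = 1240 / 75.03 = 16.53 eV.
With Z = 5, ΔE = 340.0 × (1/n_f² − 1/n_i²), so 1/n_f² − 1/n_i² = 0.04861.
With n_f = 3: 1/n_i² = 1/9 − 0.04861 = 0.06250, so n_i ≈ 4.00.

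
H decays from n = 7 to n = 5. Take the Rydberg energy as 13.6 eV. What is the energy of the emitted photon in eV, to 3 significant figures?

E_7 = −13.60/49 = −0.2776 eV and E_5 = −13.60/25 = −0.5440 eV.
The photon energy is |E_7 − E_5| = 0.266 eV.

0.266 eV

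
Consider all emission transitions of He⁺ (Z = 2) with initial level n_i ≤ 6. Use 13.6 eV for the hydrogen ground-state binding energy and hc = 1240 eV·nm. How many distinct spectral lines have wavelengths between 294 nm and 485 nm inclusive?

2

Enumerate all n_i → n_f pairs with 1 ≤ n_f < n_i ≤ 6 and compute λ = 1240 / [13.6·4·(1/n_f² − 1/n_i²)].
Lines falling in [294, 485] nm: 5→3 (320.5 nm), 4→3 (468.9 nm).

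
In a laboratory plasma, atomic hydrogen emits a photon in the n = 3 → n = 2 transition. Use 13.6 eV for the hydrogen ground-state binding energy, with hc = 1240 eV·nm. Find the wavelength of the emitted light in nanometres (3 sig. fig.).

ΔE = 13.60 × (1/2² − 1/3²) = 13.60 × 0.1389 = 1.889 eV.
λ = hc/ΔE = 1240 / 1.889 = 656 nm.
This line belongs to the Balmer series.

656 nm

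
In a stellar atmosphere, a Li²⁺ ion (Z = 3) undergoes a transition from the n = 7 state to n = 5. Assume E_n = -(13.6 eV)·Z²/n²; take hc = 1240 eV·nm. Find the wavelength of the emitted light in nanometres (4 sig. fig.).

For Z = 3 the level energies scale as Z², so the effective Rydberg energy is 13.6 × 9 = 122.4 eV.
ΔE = 122.4 × (1/5² − 1/7²) = 122.4 × 0.01959 = 2.398 eV.
λ = hc/ΔE = 1240 / 2.398 = 517.1 nm.

517.1 nm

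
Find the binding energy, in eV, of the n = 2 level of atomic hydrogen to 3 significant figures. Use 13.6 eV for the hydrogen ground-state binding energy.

E_2 = −13.60/4 = −3.40 eV, so ionization (to E = 0) requires 3.40 eV.

3.40 eV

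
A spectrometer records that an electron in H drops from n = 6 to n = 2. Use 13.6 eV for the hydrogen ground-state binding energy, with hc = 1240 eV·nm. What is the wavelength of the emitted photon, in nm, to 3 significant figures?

410 nm

ΔE = 13.60 × (1/2² − 1/6²) = 13.60 × 0.2222 = 3.022 eV.
λ = hc/ΔE = 1240 / 3.022 = 410 nm.
This line belongs to the Balmer series.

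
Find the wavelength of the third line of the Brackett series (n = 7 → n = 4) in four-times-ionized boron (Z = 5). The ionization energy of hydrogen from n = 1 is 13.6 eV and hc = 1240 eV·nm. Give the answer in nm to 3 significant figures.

86.6 nm

The Brackett series terminates on n_f = 4; the third line has n_i = 4+3 = 7.
ΔE = 340.0 × (1/4² − 1/7²) = 14.31 eV.
λ = 1240 / 14.31 = 86.6 nm.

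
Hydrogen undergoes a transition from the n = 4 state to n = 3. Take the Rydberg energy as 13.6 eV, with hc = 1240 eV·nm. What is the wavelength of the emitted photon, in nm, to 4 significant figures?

ΔE = 13.60 × (1/3² − 1/4²) = 13.60 × 0.04861 = 0.6611 eV.
λ = hc/ΔE = 1240 / 0.6611 = 1876 nm.

1876 nm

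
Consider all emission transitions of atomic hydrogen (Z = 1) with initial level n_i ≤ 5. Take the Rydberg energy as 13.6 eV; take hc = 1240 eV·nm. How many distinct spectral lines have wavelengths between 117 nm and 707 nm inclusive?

4

Enumerate all n_i → n_f pairs with 1 ≤ n_f < n_i ≤ 5 and compute λ = 1240 / [13.6·1·(1/n_f² − 1/n_i²)].
Lines falling in [117, 707] nm: 2→1 (121.6 nm), 5→2 (434.2 nm), 4→2 (486.3 nm), 3→2 (656.5 nm).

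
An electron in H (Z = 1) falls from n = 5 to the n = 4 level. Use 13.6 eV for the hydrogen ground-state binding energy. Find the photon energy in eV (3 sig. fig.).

E_5 = −13.60/25 = −0.5440 eV and E_4 = −13.60/16 = −0.8500 eV.
The photon energy is |E_5 − E_4| = 0.306 eV.

0.306 eV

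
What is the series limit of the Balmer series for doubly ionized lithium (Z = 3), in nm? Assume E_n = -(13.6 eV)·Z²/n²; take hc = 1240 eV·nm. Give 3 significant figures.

The Balmer series has lower level n_f = 2; the series limit corresponds to n_i → ∞.
ΔE_max = 13.6 × 9 / 2² = 30.60 eV.
λ_min = 1240 / 30.60 = 40.5 nm.

40.5 nm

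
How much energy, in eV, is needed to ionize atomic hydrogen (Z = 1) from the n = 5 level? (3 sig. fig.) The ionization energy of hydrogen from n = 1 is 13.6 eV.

E_5 = −13.60/25 = −0.544 eV, so ionization (to E = 0) requires 0.544 eV.

0.544 eV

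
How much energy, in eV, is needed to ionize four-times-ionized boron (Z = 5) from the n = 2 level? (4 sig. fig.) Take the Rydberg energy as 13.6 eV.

E_n = −13.6 Z²/n² = −340.0/n² eV for Z = 5.
E_2 = −340.0/4 = −85.00 eV, so ionization (to E = 0) requires 85.00 eV.

85.00 eV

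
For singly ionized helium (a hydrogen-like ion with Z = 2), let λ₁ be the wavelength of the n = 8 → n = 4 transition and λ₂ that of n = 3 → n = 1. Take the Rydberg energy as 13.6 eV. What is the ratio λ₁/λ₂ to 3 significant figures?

λ ∝ 1/ΔE ∝ 1/(1/n_f² − 1/n_i²), and the Z² and hc factors cancel in the ratio.
λ₁/λ₂ = (1/1² − 1/3²)/(1/4² − 1/8²) = 0.8889/0.04688 = 19.0.

19.0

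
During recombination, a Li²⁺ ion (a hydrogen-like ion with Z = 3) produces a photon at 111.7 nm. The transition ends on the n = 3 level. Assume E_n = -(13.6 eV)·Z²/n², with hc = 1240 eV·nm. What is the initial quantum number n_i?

n_i = 7

The photon energy is ΔE = hc/λ = 1240 / 111.7 = 11.10 eV.
With Z = 3, ΔE = 122.4 × (1/n_f² − 1/n_i²), so 1/n_f² − 1/n_i² = 0.09070.
With n_f = 3: 1/n_i² = 1/9 − 0.09070 = 0.02042, so n_i ≈ 7.00.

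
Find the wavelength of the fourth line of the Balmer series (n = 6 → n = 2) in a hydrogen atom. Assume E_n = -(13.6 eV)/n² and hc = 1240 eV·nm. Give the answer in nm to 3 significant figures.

410 nm

The Balmer series terminates on n_f = 2; the fourth line has n_i = 2+4 = 6.
ΔE = 13.60 × (1/2² − 1/6²) = 3.022 eV.
λ = 1240 / 3.022 = 410 nm.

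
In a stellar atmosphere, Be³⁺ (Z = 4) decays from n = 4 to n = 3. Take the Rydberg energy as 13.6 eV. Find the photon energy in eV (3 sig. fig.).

The Bohr energies scale as Z², so for Z = 4: E_n = −217.6/n² eV.
E_4 = −217.6/16 = −13.60 eV and E_3 = −217.6/9 = −24.18 eV.
The photon energy is |E_4 − E_3| = 10.6 eV.

10.6 eV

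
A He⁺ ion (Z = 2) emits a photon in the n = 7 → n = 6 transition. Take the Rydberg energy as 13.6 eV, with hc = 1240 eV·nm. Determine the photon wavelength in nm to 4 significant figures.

For Z = 2 the level energies scale as Z², so the effective Rydberg energy is 13.6 × 4 = 54.40 eV.
ΔE = 54.40 × (1/6² − 1/7²) = 54.40 × 0.007370 = 0.4009 eV.
λ = hc/ΔE = 1240 / 0.4009 = 3093 nm.

3093 nm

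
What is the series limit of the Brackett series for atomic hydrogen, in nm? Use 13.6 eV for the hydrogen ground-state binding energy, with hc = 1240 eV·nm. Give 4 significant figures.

1459 nm

The Brackett series has lower level n_f = 4; the series limit corresponds to n_i → ∞.
ΔE_max = 13.6 × 1 / 4² = 0.8500 eV.
λ_min = 1240 / 0.8500 = 1459 nm.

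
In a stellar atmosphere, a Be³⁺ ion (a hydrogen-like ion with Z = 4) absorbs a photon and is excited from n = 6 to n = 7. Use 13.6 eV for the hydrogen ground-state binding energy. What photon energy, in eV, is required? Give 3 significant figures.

1.60 eV

The Bohr energies scale as Z², so for Z = 4: E_n = −217.6/n² eV.
E_7 = −217.6/49 = −4.441 eV and E_6 = −217.6/36 = −6.044 eV.
The photon energy is |E_7 − E_6| = 1.60 eV.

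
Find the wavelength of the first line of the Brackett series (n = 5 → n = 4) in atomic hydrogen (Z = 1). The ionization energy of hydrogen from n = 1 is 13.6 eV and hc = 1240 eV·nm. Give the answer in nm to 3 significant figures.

The Brackett series terminates on n_f = 4; the first line has n_i = 4+1 = 5.
ΔE = 13.60 × (1/4² − 1/5²) = 0.3060 eV.
λ = 1240 / 0.3060 = 4050 nm.

4050 nm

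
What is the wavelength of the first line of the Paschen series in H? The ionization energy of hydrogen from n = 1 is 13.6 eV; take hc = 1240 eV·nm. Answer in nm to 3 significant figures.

1880 nm

The Paschen series terminates on n_f = 3; the first line has n_i = 3+1 = 4.
ΔE = 13.60 × (1/3² − 1/4²) = 0.6611 eV.
λ = 1240 / 0.6611 = 1880 nm.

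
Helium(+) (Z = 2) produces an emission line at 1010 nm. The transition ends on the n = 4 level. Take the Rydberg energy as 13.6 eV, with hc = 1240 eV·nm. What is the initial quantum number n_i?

The photon energy is ΔE = hc/λ = 1240 / 1010 = 1.228 eV.
With Z = 2, ΔE = 54.40 × (1/n_f² − 1/n_i²), so 1/n_f² − 1/n_i² = 0.02257.
With n_f = 4: 1/n_i² = 1/16 − 0.02257 = 0.03993, so n_i ≈ 5.00.

n_i = 5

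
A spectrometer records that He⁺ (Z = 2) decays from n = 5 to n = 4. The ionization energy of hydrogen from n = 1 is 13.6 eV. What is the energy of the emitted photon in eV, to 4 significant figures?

The Bohr energies scale as Z², so for Z = 2: E_n = −54.40/n² eV.
E_5 = −54.40/25 = −2.176 eV and E_4 = −54.40/16 = −3.400 eV.
The photon energy is |E_5 − E_4| = 1.224 eV.

1.224 eV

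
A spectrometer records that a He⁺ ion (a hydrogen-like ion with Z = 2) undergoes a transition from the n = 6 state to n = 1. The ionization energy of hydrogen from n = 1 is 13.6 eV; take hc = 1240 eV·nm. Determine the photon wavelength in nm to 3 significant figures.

23.4 nm

For Z = 2 the level energies scale as Z², so the effective Rydberg energy is 13.6 × 4 = 54.40 eV.
ΔE = 54.40 × (1/1² − 1/6²) = 54.40 × 0.9722 = 52.89 eV.
λ = hc/ΔE = 1240 / 52.89 = 23.4 nm.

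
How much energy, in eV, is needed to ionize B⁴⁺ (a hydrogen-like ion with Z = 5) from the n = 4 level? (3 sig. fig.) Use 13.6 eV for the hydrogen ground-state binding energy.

E_n = −13.6 Z²/n² = −340.0/n² eV for Z = 5.
E_4 = −340.0/16 = −21.3 eV, so ionization (to E = 0) requires 21.3 eV.

21.3 eV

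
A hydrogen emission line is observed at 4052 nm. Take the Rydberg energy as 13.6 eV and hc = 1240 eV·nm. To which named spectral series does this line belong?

Brackett

ΔE = 1240/4052 = 0.3060 eV.
This matches 13.6 × (1/4² − 1/5²), so n_f = 4: the Brackett series.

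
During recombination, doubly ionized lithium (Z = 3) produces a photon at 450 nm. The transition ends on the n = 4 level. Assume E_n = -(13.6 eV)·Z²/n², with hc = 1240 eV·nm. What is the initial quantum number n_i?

The photon energy is ΔE = hc/λ = 1240 / 450 = 2.756 eV.
With Z = 3, ΔE = 122.4 × (1/n_f² − 1/n_i²), so 1/n_f² − 1/n_i² = 0.02251.
With n_f = 4: 1/n_i² = 1/16 − 0.02251 = 0.03999, so n_i ≈ 5.00.

n_i = 5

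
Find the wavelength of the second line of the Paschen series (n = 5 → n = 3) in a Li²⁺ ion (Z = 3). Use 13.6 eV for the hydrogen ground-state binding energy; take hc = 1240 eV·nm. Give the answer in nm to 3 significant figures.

142 nm

The Paschen series terminates on n_f = 3; the second line has n_i = 3+2 = 5.
ΔE = 122.4 × (1/3² − 1/5²) = 8.704 eV.
λ = 1240 / 8.704 = 142 nm.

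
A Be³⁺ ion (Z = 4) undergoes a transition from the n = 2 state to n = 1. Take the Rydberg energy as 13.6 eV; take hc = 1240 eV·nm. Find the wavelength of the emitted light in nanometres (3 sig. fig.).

7.60 nm

For Z = 4 the level energies scale as Z², so the effective Rydberg energy is 13.6 × 16 = 217.6 eV.
ΔE = 217.6 × (1/1² − 1/2²) = 217.6 × 0.7500 = 163.2 eV.
λ = hc/ΔE = 1240 / 163.2 = 7.60 nm.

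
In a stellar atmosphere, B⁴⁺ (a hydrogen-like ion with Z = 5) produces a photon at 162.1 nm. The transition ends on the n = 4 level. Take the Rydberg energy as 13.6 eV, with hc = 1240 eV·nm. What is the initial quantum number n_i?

n_i = 5

The photon energy is ΔE = hc/λ = 1240 / 162.1 = 7.650 eV.
With Z = 5, ΔE = 340.0 × (1/n_f² − 1/n_i²), so 1/n_f² − 1/n_i² = 0.02250.
With n_f = 4: 1/n_i² = 1/16 − 0.02250 = 0.04000, so n_i ≈ 5.00.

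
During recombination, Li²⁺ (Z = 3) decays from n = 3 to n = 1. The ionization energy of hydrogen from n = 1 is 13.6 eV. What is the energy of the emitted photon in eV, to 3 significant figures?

The Bohr energies scale as Z², so for Z = 3: E_n = −122.4/n² eV.
E_3 = −122.4/9 = −13.60 eV and E_1 = −122.4/1 = −122.4 eV.
The photon energy is |E_3 − E_1| = 109 eV.

109 eV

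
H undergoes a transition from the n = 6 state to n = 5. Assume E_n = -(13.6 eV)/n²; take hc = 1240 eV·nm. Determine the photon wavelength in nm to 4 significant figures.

7460 nm

ΔE = 13.60 × (1/5² − 1/6²) = 13.60 × 0.01222 = 0.1662 eV.
λ = hc/ΔE = 1240 / 0.1662 = 7460 nm.
This line belongs to the Pfund series.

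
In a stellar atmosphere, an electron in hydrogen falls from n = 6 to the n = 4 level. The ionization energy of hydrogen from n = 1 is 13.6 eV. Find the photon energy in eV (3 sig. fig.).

E_6 = −13.60/36 = −0.3778 eV and E_4 = −13.60/16 = −0.8500 eV.
The photon energy is |E_6 − E_4| = 0.472 eV.

0.472 eV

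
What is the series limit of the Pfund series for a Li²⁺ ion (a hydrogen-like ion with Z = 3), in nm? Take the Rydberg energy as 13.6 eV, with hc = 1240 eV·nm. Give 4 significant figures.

253.3 nm

The Pfund series has lower level n_f = 5; the series limit corresponds to n_i → ∞.
ΔE_max = 13.6 × 9 / 5² = 4.896 eV.
λ_min = 1240 / 4.896 = 253.3 nm.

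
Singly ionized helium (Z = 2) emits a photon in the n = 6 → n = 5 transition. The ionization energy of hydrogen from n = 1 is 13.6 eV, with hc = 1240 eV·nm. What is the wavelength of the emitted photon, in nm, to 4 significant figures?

For Z = 2 the level energies scale as Z², so the effective Rydberg energy is 13.6 × 4 = 54.40 eV.
ΔE = 54.40 × (1/5² − 1/6²) = 54.40 × 0.01222 = 0.6649 eV.
λ = hc/ΔE = 1240 / 0.6649 = 1865 nm.

1865 nm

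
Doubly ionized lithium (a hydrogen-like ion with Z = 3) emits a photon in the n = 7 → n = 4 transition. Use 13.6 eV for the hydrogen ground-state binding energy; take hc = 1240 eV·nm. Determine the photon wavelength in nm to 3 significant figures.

For Z = 3 the level energies scale as Z², so the effective Rydberg energy is 13.6 × 9 = 122.4 eV.
ΔE = 122.4 × (1/4² − 1/7²) = 122.4 × 0.04209 = 5.152 eV.
λ = hc/ΔE = 1240 / 5.152 = 241 nm.

241 nm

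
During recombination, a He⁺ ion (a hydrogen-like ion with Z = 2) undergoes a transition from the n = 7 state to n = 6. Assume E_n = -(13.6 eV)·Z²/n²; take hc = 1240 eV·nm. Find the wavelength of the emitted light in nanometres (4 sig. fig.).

3093 nm

For Z = 2 the level energies scale as Z², so the effective Rydberg energy is 13.6 × 4 = 54.40 eV.
ΔE = 54.40 × (1/6² − 1/7²) = 54.40 × 0.007370 = 0.4009 eV.
λ = hc/ΔE = 1240 / 0.4009 = 3093 nm.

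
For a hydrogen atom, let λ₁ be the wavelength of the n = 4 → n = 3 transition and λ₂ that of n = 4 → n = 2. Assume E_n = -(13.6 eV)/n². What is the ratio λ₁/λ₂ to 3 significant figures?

λ ∝ 1/ΔE ∝ 1/(1/n_f² − 1/n_i²), and the Z² and hc factors cancel in the ratio.
λ₁/λ₂ = (1/2² − 1/4²)/(1/3² − 1/4²) = 0.1875/0.04861 = 3.86.

3.86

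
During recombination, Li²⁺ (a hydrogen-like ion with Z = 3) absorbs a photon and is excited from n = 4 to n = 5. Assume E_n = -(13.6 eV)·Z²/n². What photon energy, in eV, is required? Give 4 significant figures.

2.754 eV

The Bohr energies scale as Z², so for Z = 3: E_n = −122.4/n² eV.
E_5 = −122.4/25 = −4.896 eV and E_4 = −122.4/16 = −7.650 eV.
The photon energy is |E_5 − E_4| = 2.754 eV.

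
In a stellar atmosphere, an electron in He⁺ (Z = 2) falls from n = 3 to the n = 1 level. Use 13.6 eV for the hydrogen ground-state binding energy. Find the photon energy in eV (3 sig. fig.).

48.4 eV

The Bohr energies scale as Z², so for Z = 2: E_n = −54.40/n² eV.
E_3 = −54.40/9 = −6.044 eV and E_1 = −54.40/1 = −54.40 eV.
The photon energy is |E_3 − E_1| = 48.4 eV.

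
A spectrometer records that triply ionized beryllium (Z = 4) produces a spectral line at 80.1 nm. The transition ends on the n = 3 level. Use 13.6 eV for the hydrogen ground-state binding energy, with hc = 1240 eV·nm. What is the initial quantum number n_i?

n_i = 5

The photon energy is ΔE = hc/λ = 1240 / 80.1 = 15.48 eV.
With Z = 4, ΔE = 217.6 × (1/n_f² − 1/n_i²), so 1/n_f² − 1/n_i² = 0.07114.
With n_f = 3: 1/n_i² = 1/9 − 0.07114 = 0.03997, so n_i ≈ 5.00.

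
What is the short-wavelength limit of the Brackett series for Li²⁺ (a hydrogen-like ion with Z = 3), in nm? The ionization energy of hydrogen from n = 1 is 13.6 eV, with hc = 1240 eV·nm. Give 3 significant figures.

The Brackett series has lower level n_f = 4; the series limit corresponds to n_i → ∞.
ΔE_max = 13.6 × 9 / 4² = 7.650 eV.
λ_min = 1240 / 7.650 = 162 nm.

162 nm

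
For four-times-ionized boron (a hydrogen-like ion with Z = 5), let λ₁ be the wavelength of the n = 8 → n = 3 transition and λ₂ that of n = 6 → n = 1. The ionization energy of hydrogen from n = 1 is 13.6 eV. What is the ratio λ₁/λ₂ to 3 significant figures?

λ ∝ 1/ΔE ∝ 1/(1/n_f² − 1/n_i²), and the Z² and hc factors cancel in the ratio.
λ₁/λ₂ = (1/1² − 1/6²)/(1/3² − 1/8²) = 0.9722/0.09549 = 10.2.

10.2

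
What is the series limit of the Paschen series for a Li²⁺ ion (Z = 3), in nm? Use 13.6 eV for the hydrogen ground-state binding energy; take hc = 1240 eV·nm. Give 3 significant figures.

The Paschen series has lower level n_f = 3; the series limit corresponds to n_i → ∞.
ΔE_max = 13.6 × 9 / 3² = 13.60 eV.
λ_min = 1240 / 13.60 = 91.2 nm.

91.2 nm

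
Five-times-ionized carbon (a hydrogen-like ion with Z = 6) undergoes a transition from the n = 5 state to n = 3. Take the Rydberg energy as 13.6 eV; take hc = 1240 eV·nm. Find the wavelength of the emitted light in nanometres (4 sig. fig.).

35.62 nm

For Z = 6 the level energies scale as Z², so the effective Rydberg energy is 13.6 × 36 = 489.6 eV.
ΔE = 489.6 × (1/3² − 1/5²) = 489.6 × 0.07111 = 34.82 eV.
λ = hc/ΔE = 1240 / 34.82 = 35.62 nm.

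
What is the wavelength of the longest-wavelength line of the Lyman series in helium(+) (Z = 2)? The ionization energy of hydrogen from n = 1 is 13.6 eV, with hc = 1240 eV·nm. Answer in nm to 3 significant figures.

The Lyman series terminates on n_f = 1; the first line has n_i = 1+1 = 2.
ΔE = 54.40 × (1/1² − 1/2²) = 40.80 eV.
λ = 1240 / 40.80 = 30.4 nm.

30.4 nm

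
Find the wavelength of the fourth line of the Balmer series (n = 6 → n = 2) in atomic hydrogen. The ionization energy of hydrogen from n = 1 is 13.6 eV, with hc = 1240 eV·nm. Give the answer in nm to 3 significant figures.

The Balmer series terminates on n_f = 2; the fourth line has n_i = 2+4 = 6.
ΔE = 13.60 × (1/2² − 1/6²) = 3.022 eV.
λ = 1240 / 3.022 = 410 nm.

410 nm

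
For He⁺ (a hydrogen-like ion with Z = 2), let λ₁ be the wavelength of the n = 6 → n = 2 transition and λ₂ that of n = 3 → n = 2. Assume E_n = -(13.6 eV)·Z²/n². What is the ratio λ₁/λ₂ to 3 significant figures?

λ ∝ 1/ΔE ∝ 1/(1/n_f² − 1/n_i²), and the Z² and hc factors cancel in the ratio.
λ₁/λ₂ = (1/2² − 1/3²)/(1/2² − 1/6²) = 0.1389/0.2222 = 0.625.

0.625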